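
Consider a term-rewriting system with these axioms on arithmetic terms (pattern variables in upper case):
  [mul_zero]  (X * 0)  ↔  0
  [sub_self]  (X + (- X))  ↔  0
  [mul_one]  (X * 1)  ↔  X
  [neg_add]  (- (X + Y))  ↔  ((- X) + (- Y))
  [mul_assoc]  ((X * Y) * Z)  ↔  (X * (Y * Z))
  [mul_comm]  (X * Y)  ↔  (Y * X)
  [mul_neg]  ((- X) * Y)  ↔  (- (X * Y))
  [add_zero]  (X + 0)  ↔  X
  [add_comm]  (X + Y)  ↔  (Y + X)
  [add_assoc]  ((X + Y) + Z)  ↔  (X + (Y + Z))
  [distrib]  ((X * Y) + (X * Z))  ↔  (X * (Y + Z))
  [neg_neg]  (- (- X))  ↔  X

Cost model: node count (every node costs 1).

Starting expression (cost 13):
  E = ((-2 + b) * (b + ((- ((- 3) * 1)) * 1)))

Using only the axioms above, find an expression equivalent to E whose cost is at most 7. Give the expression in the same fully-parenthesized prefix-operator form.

((-2 + b) * (b + 3))   [cost 7]

(1) ((- ((- 3) * 1)) * 1)  =[mul_one →]=  (- ((- 3) * 1))    ⊢ ((-2 + b) * (b + (- ((- 3) * 1))))
(2) ((- 3) * 1)  =[mul_one →]=  (- 3)    ⊢ ((-2 + b) * (b + (- (- 3))))
(3) (- (- 3))  =[neg_neg →]=  3    ⊢ cost 7, within 7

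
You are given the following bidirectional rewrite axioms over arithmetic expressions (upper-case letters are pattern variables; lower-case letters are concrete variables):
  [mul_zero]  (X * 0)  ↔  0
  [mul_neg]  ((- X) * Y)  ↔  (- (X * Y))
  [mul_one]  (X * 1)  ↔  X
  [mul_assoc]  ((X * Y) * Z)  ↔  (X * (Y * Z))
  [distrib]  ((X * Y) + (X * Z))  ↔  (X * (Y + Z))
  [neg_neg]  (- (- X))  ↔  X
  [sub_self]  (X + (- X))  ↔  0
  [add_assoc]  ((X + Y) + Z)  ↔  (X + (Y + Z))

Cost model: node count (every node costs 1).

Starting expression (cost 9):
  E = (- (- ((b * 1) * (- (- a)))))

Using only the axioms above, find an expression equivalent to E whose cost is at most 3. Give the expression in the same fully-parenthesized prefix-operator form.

(b * a)   [cost 3]

step 1: neg_neg (→) rewrites (- (- ((b * 1) * (- (- a))))) into ((b * 1) * (- (- a)))
step 2: neg_neg (→) rewrites (- (- a)) into a, now ((b * 1) * a)
step 3: mul_one (→) rewrites (b * 1) into b, reaching cost 3 (bound 3)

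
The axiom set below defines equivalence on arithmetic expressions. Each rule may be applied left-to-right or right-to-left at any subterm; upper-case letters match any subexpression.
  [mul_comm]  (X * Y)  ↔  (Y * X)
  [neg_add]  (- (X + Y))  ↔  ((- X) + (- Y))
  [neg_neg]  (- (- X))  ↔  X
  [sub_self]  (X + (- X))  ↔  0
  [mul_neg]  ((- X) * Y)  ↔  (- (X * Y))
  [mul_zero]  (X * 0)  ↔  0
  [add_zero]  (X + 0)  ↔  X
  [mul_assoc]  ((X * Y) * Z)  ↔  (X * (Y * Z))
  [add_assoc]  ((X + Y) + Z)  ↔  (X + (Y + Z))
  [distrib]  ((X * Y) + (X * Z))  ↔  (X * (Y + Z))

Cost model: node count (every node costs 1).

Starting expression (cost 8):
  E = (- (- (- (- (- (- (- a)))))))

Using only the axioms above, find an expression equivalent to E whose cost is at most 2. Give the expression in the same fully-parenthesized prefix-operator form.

step 1: neg_neg (→) rewrites (- (- (- (- (- a))))) into (- (- (- a))), now (- (- (- (- (- a)))))
step 2: neg_neg (→) rewrites (- (- (- a))) into (- a), now (- (- (- a)))
step 3: neg_neg (→) rewrites (- (- a)) into a, reaching cost 2 (bound 2)

(- a)   [cost 2]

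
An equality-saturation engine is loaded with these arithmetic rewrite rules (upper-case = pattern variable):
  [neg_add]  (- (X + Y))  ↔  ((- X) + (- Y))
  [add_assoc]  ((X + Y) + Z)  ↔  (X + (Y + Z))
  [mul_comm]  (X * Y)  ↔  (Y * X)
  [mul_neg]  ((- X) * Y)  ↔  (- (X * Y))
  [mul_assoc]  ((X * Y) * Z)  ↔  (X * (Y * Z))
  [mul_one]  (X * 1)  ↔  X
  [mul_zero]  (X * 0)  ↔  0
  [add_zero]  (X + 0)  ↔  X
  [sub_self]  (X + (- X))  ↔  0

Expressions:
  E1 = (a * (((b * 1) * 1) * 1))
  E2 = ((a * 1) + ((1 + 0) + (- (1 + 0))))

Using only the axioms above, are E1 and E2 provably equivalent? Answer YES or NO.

NO

Every axiom is a valid identity, so a rewrite proof would force E1 and E2 to agree under every assignment.
At a=1, b=0: E1 = 0 but E2 = 1; they differ, so no derivation exists.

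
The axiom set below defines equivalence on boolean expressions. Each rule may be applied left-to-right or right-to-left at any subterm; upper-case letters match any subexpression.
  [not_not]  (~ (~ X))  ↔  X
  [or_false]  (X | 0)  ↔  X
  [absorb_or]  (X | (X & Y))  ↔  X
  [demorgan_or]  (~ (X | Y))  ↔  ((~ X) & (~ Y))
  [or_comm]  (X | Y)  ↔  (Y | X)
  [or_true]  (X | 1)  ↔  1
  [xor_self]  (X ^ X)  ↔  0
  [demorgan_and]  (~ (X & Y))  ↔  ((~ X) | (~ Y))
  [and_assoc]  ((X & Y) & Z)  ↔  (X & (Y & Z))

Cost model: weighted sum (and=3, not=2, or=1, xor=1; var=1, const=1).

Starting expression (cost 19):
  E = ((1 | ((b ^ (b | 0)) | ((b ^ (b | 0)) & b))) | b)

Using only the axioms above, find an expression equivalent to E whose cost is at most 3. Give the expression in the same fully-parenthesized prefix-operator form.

(1 | b)   [cost 3]

step 1: absorb_or (→) rewrites ((b ^ (b | 0)) | ((b ^ (b | 0)) & b)) into (b ^ (b | 0)), now ((1 | (b ^ (b | 0))) | b)
step 2: or_false (→) rewrites (b | 0) into b, now ((1 | (b ^ b)) | b)
step 3: xor_self (→) rewrites (b ^ b) into 0, now ((1 | 0) | b)
step 4: or_false (→) rewrites (1 | 0) into 1, reaching cost 3 (bound 3)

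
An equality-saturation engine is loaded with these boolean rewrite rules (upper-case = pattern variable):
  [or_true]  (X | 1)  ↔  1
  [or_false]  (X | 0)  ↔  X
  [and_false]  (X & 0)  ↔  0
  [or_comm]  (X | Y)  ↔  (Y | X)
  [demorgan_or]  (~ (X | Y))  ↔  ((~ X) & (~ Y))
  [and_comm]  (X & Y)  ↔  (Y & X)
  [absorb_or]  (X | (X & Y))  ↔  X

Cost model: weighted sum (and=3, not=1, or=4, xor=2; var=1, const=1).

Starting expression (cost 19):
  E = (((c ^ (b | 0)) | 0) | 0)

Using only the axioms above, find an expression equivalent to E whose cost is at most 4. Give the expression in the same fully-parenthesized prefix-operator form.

(1) ((c ^ (b | 0)) | 0)  =[or_false →]=  (c ^ (b | 0))    ⊢ ((c ^ (b | 0)) | 0)
(2) ((c ^ (b | 0)) | 0)  =[or_false →]=  (c ^ (b | 0))
(3) (b | 0)  =[or_false →]=  b    ⊢ cost 4, within 4

(c ^ b)   [cost 4]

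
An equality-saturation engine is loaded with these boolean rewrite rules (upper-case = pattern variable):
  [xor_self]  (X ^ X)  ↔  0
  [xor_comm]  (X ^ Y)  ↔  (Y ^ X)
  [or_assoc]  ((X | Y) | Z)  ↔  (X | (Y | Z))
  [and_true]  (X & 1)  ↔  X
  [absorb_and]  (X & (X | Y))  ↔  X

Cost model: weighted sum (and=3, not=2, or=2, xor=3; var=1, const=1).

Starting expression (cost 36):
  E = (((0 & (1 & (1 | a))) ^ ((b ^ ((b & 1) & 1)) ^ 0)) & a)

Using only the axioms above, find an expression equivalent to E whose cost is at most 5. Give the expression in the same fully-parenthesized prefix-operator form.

(0 & a)   [cost 5]

(1) ((b & 1) & 1)  =[and_true →]=  (b & 1)    ⊢ (((0 & (1 & (1 | a))) ^ ((b ^ (b & 1)) ^ 0)) & a)
(2) (b & 1)  =[and_true →]=  b    ⊢ (((0 & (1 & (1 | a))) ^ ((b ^ b) ^ 0)) & a)
(3) (1 & (1 | a))  =[absorb_and →]=  1    ⊢ (((0 & 1) ^ ((b ^ b) ^ 0)) & a)
(4) (b ^ b)  =[xor_self →]=  0    ⊢ (((0 & 1) ^ (0 ^ 0)) & a)
(5) (0 ^ 0)  =[xor_self →]=  0    ⊢ (((0 & 1) ^ 0) & a)
(6) (0 & 1)  =[and_true →]=  0    ⊢ ((0 ^ 0) & a)
(7) (0 ^ 0)  =[xor_self →]=  0    ⊢ cost 5, within 5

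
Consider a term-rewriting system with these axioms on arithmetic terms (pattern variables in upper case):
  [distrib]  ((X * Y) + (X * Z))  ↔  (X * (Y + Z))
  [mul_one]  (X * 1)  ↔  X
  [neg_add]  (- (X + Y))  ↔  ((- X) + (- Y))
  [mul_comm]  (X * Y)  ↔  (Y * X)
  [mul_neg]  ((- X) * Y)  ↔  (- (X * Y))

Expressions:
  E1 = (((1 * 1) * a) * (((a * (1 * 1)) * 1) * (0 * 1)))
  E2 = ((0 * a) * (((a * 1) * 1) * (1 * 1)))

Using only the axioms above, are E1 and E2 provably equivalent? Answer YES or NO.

YES

(1) ((a * (1 * 1)) * 1)  =[mul_one →]=  (a * (1 * 1))    ⊢ (((1 * 1) * a) * ((a * (1 * 1)) * (0 * 1)))
(2) (1 * 1)  =[mul_one →]=  1    ⊢ (((1 * 1) * a) * ((a * 1) * (0 * 1)))
(3) (1 * 1)  =[mul_one →]=  1    ⊢ ((1 * a) * ((a * 1) * (0 * 1)))
(4) (0 * 1)  =[mul_one →]=  0    ⊢ ((1 * a) * ((a * 1) * 0))
(5) (1 * a)  =[mul_comm →]=  (a * 1)    ⊢ ((a * 1) * ((a * 1) * 0))
(6) ((a * 1) * 0)  =[mul_comm →]=  (0 * (a * 1))    ⊢ ((a * 1) * (0 * (a * 1)))
(7) (a * 1)  =[mul_one →]=  a    ⊢ ((a * 1) * (0 * a))
(8) (0 * a)  =[mul_comm →]=  (a * 0)    ⊢ ((a * 1) * (a * 0))
(9) (a * 1)  =[mul_comm →]=  (1 * a)    ⊢ ((1 * a) * (a * 0))
(10) ((1 * a) * (a * 0))  =[mul_comm →]=  ((a * 0) * (1 * a))
(11) (1 * a)  =[mul_comm →]=  (a * 1)    ⊢ ((a * 0) * (a * 1))
(12) (a * 0)  =[mul_comm →]=  (0 * a)    ⊢ ((0 * a) * (a * 1))
(13) a  =[mul_one ←]=  (a * 1)    ⊢ ((0 * a) * ((a * 1) * 1))
(14) a  =[mul_one ←]=  (a * 1)    ⊢ ((0 * a) * (((a * 1) * 1) * 1))
(15) 1  =[mul_one ←]=  (1 * 1)    ⊢ E2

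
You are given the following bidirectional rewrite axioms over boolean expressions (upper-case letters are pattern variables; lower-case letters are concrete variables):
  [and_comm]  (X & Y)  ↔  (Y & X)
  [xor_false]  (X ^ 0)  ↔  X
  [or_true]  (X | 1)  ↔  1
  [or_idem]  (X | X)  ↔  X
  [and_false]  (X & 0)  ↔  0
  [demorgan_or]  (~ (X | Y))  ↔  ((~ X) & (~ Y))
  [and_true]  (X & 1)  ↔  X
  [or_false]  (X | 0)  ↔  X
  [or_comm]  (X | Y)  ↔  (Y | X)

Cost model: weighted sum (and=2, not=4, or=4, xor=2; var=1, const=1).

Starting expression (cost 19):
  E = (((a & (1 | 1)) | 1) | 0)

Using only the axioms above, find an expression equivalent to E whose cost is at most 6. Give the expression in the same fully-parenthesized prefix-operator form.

(a | 1)   [cost 6]

1. [or_idem →] (1 | 1)  →  1;  E = (((a & 1) | 1) | 0)
2. [or_false →] (((a & 1) | 1) | 0)  →  ((a & 1) | 1)
3. [and_true →] (a & 1)  →  a;  cost 6 ≤ 6, done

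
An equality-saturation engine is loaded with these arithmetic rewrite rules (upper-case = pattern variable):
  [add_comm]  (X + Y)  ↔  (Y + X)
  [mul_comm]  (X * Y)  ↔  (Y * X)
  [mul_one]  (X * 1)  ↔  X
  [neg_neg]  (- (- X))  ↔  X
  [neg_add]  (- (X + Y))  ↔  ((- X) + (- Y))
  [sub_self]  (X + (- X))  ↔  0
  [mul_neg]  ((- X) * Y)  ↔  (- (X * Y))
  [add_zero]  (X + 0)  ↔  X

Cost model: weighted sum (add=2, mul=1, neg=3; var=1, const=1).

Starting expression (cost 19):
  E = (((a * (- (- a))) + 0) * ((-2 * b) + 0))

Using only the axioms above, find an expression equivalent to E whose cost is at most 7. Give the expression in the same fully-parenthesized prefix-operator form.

1. [add_zero →] ((a * (- (- a))) + 0)  →  (a * (- (- a)));  E = ((a * (- (- a))) * ((-2 * b) + 0))
2. [neg_neg →] (- (- a))  →  a;  E = ((a * a) * ((-2 * b) + 0))
3. [mul_comm →] (-2 * b)  →  (b * -2);  E = ((a * a) * ((b * -2) + 0))
4. [add_zero →] ((b * -2) + 0)  →  (b * -2);  cost 7 ≤ 7, done

((a * a) * (b * -2))   [cost 7]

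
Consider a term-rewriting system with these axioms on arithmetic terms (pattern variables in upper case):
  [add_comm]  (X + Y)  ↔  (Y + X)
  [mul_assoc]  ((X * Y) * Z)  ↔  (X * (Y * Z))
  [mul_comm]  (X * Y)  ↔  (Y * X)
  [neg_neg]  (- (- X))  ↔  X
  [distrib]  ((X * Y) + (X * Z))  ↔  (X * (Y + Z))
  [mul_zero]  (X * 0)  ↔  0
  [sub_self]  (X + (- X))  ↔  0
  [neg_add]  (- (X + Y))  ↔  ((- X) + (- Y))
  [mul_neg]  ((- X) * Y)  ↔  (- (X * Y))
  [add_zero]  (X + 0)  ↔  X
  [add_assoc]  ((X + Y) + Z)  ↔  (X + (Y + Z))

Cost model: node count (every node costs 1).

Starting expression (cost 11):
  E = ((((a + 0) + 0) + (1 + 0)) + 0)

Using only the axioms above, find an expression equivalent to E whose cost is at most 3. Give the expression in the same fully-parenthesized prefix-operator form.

(a + 1)   [cost 3]

step 1: add_zero (→) rewrites ((((a + 0) + 0) + (1 + 0)) + 0) into (((a + 0) + 0) + (1 + 0))
step 2: add_zero (→) rewrites (1 + 0) into 1, now (((a + 0) + 0) + 1)
step 3: add_zero (→) rewrites ((a + 0) + 0) into (a + 0), now ((a + 0) + 1)
step 4: add_zero (→) rewrites (a + 0) into a, reaching cost 3 (bound 3)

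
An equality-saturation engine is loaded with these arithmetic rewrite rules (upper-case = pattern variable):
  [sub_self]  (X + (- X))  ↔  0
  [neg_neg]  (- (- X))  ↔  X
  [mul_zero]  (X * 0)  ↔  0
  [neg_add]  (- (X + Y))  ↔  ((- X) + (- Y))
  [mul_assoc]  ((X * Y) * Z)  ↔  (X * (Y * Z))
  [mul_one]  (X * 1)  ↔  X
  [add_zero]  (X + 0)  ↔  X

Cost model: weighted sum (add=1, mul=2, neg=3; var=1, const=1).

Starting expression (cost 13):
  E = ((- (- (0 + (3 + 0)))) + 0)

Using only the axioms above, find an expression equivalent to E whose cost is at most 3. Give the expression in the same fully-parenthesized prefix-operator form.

(0 + 3)   [cost 3]

(1) ((- (- (0 + (3 + 0)))) + 0)  =[add_zero →]=  (- (- (0 + (3 + 0))))
(2) (3 + 0)  =[add_zero →]=  3    ⊢ (- (- (0 + 3)))
(3) (- (- (0 + 3)))  =[neg_neg →]=  (0 + 3)    ⊢ cost 3, within 3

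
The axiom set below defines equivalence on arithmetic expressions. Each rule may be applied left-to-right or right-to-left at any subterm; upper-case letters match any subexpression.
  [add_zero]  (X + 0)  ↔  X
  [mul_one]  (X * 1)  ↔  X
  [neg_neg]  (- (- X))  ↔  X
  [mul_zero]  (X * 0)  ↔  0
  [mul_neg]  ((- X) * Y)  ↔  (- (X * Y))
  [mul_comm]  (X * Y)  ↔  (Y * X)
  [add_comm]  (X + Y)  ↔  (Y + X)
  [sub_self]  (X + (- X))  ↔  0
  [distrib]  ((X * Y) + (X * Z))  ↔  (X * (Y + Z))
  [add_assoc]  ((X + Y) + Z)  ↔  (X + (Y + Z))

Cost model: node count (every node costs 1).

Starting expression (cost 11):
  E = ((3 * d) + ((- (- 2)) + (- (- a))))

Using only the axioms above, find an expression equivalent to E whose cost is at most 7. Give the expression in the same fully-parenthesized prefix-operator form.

step 1: neg_neg (→) rewrites (- (- 2)) into 2, now ((3 * d) + (2 + (- (- a))))
step 2: mul_comm (→) rewrites (3 * d) into (d * 3), now ((d * 3) + (2 + (- (- a))))
step 3: neg_neg (→) rewrites (- (- a)) into a, reaching cost 7 (bound 7)

((d * 3) + (2 + a))   [cost 7]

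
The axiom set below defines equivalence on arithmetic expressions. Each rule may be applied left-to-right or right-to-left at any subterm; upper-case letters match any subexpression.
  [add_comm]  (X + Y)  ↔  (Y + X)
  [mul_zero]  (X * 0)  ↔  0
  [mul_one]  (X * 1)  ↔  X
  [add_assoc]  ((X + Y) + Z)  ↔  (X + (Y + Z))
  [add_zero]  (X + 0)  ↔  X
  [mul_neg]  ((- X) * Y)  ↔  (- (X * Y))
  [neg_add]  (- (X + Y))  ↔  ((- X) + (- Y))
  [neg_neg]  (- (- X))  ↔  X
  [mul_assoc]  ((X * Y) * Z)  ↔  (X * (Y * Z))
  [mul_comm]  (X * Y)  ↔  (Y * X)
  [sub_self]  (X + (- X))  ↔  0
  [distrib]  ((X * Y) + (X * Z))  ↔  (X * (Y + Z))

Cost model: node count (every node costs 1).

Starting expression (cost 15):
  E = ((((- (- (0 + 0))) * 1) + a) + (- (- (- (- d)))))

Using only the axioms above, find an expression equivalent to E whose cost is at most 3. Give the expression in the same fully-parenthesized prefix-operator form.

step 1: add_zero (→) rewrites (0 + 0) into 0, now ((((- (- 0)) * 1) + a) + (- (- (- (- d)))))
step 2: neg_neg (→) rewrites (- (- (- (- d)))) into (- (- d)), now ((((- (- 0)) * 1) + a) + (- (- d)))
step 3: mul_one (→) rewrites ((- (- 0)) * 1) into (- (- 0)), now (((- (- 0)) + a) + (- (- d)))
step 4: neg_neg (→) rewrites (- (- d)) into d, now (((- (- 0)) + a) + d)
step 5: neg_neg (→) rewrites (- (- 0)) into 0, now ((0 + a) + d)
step 6: add_comm (→) rewrites (0 + a) into (a + 0), now ((a + 0) + d)
step 7: add_zero (→) rewrites (a + 0) into a, reaching cost 3 (bound 3)

(a + d)   [cost 3]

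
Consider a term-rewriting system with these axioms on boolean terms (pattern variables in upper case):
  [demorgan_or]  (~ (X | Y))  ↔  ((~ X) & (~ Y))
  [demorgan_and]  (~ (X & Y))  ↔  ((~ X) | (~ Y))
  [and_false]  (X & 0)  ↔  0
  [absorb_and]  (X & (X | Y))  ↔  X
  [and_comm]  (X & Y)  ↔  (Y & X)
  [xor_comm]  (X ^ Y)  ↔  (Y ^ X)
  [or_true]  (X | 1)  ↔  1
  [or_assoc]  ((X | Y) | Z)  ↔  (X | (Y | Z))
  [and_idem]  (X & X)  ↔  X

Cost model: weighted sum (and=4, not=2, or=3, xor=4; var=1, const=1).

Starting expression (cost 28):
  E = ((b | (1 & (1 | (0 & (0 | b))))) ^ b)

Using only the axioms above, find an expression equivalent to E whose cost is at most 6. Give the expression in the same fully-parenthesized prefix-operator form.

(1) (0 & (0 | b))  =[absorb_and →]=  0    ⊢ ((b | (1 & (1 | 0))) ^ b)
(2) (1 & (1 | 0))  =[absorb_and →]=  1    ⊢ ((b | 1) ^ b)
(3) (b | 1)  =[or_true →]=  1    ⊢ cost 6, within 6

(1 ^ b)   [cost 6]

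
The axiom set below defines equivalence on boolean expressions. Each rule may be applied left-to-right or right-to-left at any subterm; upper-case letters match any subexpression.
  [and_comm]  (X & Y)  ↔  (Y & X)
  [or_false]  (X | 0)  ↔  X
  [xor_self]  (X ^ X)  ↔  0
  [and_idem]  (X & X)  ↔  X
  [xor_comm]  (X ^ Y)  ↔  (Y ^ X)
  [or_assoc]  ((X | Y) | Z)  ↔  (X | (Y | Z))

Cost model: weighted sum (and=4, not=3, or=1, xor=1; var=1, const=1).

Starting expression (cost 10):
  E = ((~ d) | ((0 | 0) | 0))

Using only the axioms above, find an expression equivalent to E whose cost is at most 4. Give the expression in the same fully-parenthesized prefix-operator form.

(~ d)   [cost 4]

1. [or_false →] ((0 | 0) | 0)  →  (0 | 0);  E = ((~ d) | (0 | 0))
2. [or_false →] (0 | 0)  →  0;  E = ((~ d) | 0)
3. [or_false →] ((~ d) | 0)  →  (~ d);  cost 4 ≤ 4, done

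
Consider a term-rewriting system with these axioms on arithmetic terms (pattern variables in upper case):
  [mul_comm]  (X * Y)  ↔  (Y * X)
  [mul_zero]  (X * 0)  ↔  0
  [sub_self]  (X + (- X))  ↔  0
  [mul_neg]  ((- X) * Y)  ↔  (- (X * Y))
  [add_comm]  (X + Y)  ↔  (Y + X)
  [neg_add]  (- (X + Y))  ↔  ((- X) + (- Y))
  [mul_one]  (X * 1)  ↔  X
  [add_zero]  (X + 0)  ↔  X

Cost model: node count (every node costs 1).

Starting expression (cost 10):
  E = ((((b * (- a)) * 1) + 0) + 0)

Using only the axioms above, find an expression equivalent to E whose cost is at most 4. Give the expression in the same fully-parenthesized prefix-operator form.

1. [mul_one →] ((b * (- a)) * 1)  →  (b * (- a));  E = (((b * (- a)) + 0) + 0)
2. [add_zero →] ((b * (- a)) + 0)  →  (b * (- a));  E = ((b * (- a)) + 0)
3. [add_zero →] ((b * (- a)) + 0)  →  (b * (- a));  cost 4 ≤ 4, done

(b * (- a))   [cost 4]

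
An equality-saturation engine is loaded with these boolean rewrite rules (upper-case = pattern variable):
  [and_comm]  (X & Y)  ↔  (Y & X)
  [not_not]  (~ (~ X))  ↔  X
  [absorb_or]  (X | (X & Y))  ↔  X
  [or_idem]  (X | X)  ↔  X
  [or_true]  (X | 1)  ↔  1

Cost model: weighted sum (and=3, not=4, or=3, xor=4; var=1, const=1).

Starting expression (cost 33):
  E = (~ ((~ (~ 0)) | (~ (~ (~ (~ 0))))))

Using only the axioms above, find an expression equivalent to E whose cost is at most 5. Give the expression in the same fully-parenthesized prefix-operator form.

1. [not_not →] (~ (~ (~ (~ 0))))  →  (~ (~ 0));  E = (~ ((~ (~ 0)) | (~ (~ 0))))
2. [or_idem →] ((~ (~ 0)) | (~ (~ 0)))  →  (~ (~ 0));  E = (~ (~ (~ 0)))
3. [not_not →] (~ (~ 0))  →  0;  cost 5 ≤ 5, done

(~ 0)   [cost 5]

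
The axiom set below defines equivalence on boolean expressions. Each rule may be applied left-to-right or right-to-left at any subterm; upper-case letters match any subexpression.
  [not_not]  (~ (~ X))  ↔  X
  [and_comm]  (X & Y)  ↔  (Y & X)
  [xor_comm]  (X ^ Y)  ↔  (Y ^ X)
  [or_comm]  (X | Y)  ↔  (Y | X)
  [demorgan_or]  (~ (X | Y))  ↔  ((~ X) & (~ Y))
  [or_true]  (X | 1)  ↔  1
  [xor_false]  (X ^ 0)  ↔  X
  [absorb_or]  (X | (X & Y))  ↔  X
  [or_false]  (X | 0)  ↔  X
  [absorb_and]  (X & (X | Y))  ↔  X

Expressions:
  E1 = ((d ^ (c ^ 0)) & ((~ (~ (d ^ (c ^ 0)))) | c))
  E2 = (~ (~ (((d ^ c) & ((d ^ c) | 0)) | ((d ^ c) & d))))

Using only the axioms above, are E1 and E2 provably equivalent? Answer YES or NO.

step 1: not_not (→) rewrites (~ (~ (d ^ (c ^ 0)))) into (d ^ (c ^ 0)), now ((d ^ (c ^ 0)) & ((d ^ (c ^ 0)) | c))
step 2: absorb_and (→) rewrites ((d ^ (c ^ 0)) & ((d ^ (c ^ 0)) | c)) into (d ^ (c ^ 0))
step 3: xor_false (→) rewrites (c ^ 0) into c, now (d ^ c)
step 4: not_not (←) rewrites (d ^ c) into (~ (~ (d ^ c)))
step 5: absorb_or (←) rewrites (d ^ c) into ((d ^ c) | ((d ^ c) & d)), now (~ (~ ((d ^ c) | ((d ^ c) & d))))
step 6: absorb_and (←) rewrites (d ^ c) into ((d ^ c) & ((d ^ c) | 0)), which is E2

YES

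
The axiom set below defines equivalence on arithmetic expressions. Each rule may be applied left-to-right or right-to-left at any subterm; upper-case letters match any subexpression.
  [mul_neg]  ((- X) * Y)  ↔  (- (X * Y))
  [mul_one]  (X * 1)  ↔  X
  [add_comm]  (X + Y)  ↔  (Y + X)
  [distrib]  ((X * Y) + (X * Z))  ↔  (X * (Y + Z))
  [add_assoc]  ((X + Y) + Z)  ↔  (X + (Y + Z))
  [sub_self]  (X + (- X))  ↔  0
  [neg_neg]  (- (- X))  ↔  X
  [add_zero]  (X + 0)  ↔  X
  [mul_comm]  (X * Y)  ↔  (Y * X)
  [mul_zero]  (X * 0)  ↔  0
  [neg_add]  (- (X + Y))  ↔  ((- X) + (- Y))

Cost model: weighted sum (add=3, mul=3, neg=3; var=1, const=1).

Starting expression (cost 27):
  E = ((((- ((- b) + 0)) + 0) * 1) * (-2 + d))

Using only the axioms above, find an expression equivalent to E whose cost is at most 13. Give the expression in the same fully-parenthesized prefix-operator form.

((b + 0) * (-2 + d))   [cost 13]

(1) (((- ((- b) + 0)) + 0) * 1)  =[mul_one →]=  ((- ((- b) + 0)) + 0)    ⊢ (((- ((- b) + 0)) + 0) * (-2 + d))
(2) ((- b) + 0)  =[add_zero →]=  (- b)    ⊢ (((- (- b)) + 0) * (-2 + d))
(3) (- (- b))  =[neg_neg →]=  b    ⊢ cost 13, within 13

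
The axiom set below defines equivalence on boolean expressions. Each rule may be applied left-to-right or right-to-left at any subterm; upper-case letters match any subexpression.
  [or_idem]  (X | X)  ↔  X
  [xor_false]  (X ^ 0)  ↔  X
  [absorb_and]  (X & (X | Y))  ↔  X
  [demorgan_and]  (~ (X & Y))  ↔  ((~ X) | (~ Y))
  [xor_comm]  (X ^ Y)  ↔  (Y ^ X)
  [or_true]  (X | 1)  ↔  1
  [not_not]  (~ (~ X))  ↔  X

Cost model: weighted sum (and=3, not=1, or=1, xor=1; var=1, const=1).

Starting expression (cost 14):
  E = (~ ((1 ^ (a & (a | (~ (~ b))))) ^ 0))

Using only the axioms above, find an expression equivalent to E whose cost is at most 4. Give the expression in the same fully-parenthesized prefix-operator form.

(1) (~ (~ b))  =[not_not →]=  b    ⊢ (~ ((1 ^ (a & (a | b))) ^ 0))
(2) ((1 ^ (a & (a | b))) ^ 0)  =[xor_false →]=  (1 ^ (a & (a | b)))    ⊢ (~ (1 ^ (a & (a | b))))
(3) (a & (a | b))  =[absorb_and →]=  a    ⊢ cost 4, within 4

(~ (1 ^ a))   [cost 4]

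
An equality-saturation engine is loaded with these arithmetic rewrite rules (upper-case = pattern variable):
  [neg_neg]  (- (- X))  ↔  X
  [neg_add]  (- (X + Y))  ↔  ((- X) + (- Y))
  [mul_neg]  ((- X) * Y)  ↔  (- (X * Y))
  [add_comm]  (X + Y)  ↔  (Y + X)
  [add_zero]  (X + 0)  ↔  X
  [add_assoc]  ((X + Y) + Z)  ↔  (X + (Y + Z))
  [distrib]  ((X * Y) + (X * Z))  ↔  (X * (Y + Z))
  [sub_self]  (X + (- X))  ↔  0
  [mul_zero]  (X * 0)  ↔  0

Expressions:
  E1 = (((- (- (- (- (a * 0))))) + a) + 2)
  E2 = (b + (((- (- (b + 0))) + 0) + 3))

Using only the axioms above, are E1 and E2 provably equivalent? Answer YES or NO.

NO

All listed rules preserve value, hence provable equivalence implies equal values everywhere; look for a separating assignment.
a=0, b=0 gives E1 ↦ 2, E2 ↦ 3; values differ ⇒ not provably equivalent.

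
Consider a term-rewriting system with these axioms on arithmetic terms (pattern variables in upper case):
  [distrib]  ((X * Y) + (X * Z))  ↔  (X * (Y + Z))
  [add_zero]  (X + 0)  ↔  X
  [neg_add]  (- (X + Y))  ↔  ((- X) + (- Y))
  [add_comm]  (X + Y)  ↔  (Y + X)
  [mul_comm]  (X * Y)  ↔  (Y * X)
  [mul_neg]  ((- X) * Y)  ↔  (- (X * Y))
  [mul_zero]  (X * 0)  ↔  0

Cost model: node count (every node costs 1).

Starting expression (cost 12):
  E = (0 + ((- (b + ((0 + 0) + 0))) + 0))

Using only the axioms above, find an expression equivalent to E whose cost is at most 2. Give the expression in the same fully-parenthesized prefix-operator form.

(- b)   [cost 2]

step 1: add_zero (→) rewrites (0 + 0) into 0, now (0 + ((- (b + (0 + 0))) + 0))
step 2: add_zero (→) rewrites ((- (b + (0 + 0))) + 0) into (- (b + (0 + 0))), now (0 + (- (b + (0 + 0))))
step 3: add_comm (→) rewrites (0 + (- (b + (0 + 0)))) into ((- (b + (0 + 0))) + 0)
step 4: add_zero (→) rewrites ((- (b + (0 + 0))) + 0) into (- (b + (0 + 0)))
step 5: add_zero (→) rewrites (0 + 0) into 0, now (- (b + 0))
step 6: add_zero (→) rewrites (b + 0) into b, reaching cost 2 (bound 2)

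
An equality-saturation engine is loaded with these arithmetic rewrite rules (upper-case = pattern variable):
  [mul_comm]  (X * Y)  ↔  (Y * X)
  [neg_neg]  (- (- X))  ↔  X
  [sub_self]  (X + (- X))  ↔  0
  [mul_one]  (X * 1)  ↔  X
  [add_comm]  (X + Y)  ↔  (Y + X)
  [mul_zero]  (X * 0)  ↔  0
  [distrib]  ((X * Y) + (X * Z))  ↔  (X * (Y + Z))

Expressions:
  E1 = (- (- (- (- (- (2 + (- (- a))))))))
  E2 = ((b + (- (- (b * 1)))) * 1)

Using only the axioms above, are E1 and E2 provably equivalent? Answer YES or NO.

NO

The axioms are sound identities: if E1 ↔* E2 then E1 and E2 evaluate identically under any assignment.
Under a=0, b=0: E1 evaluates to -2, E2 to 0. Distinct ⇒ no rewrite sequence connects them.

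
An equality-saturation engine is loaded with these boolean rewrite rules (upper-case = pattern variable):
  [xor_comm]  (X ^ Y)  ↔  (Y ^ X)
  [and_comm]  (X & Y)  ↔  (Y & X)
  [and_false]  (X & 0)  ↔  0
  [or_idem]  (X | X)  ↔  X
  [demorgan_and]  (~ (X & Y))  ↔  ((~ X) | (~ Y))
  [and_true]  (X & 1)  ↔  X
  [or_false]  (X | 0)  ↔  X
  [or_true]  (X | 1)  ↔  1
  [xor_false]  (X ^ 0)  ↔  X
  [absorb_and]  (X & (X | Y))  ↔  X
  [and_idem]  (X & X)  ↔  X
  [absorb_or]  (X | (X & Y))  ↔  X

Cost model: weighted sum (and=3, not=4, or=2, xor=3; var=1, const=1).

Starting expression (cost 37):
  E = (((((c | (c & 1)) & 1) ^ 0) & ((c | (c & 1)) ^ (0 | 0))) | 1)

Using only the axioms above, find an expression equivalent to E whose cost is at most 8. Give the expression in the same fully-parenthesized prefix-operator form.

((c ^ 0) | 1)   [cost 8]

step 1: and_true (→) rewrites ((c | (c & 1)) & 1) into (c | (c & 1)), now ((((c | (c & 1)) ^ 0) & ((c | (c & 1)) ^ (0 | 0))) | 1)
step 2: or_idem (→) rewrites (0 | 0) into 0, now ((((c | (c & 1)) ^ 0) & ((c | (c & 1)) ^ 0)) | 1)
step 3: and_idem (→) rewrites (((c | (c & 1)) ^ 0) & ((c | (c & 1)) ^ 0)) into ((c | (c & 1)) ^ 0), now (((c | (c & 1)) ^ 0) | 1)
step 4: absorb_or (→) rewrites (c | (c & 1)) into c, reaching cost 8 (bound 8)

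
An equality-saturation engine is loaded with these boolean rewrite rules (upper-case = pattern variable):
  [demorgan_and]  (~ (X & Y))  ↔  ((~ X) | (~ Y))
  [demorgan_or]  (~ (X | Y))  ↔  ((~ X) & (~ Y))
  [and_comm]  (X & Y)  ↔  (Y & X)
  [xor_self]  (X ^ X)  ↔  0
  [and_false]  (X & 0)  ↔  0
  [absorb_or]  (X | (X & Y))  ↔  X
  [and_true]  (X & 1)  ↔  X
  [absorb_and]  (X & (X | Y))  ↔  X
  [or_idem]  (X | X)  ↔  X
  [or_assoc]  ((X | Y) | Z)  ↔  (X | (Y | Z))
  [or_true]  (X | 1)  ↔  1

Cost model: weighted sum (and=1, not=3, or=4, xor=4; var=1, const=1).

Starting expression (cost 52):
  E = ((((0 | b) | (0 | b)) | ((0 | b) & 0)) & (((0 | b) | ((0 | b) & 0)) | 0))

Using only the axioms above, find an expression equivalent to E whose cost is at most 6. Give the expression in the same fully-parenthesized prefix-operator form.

(1) ((0 | b) | (0 | b))  =[or_idem →]=  (0 | b)    ⊢ (((0 | b) | ((0 | b) & 0)) & (((0 | b) | ((0 | b) & 0)) | 0))
(2) (((0 | b) | ((0 | b) & 0)) & (((0 | b) | ((0 | b) & 0)) | 0))  =[absorb_and →]=  ((0 | b) | ((0 | b) & 0))
(3) ((0 | b) | ((0 | b) & 0))  =[absorb_or →]=  (0 | b)    ⊢ cost 6, within 6

(0 | b)   [cost 6]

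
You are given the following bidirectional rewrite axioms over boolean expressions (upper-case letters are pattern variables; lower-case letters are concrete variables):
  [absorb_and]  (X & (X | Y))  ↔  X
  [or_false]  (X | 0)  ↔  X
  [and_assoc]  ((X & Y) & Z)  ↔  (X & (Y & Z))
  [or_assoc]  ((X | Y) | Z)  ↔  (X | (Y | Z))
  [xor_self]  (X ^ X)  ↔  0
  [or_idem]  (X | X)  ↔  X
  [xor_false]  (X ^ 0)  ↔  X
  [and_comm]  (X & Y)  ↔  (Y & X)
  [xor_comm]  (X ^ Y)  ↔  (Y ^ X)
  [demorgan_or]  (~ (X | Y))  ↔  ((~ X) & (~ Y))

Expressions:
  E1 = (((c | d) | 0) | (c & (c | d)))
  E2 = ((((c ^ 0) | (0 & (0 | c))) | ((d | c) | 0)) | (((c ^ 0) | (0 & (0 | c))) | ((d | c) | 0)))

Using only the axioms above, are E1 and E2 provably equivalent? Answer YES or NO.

YES

(1) ((c | d) | 0)  =[or_false →]=  (c | d)    ⊢ ((c | d) | (c & (c | d)))
(2) (c & (c | d))  =[absorb_and →]=  c    ⊢ ((c | d) | c)
(3) ((c | d) | c)  =[or_assoc →]=  (c | (d | c))
(4) c  =[or_false ←]=  (c | 0)    ⊢ ((c | 0) | (d | c))
(5) 0  =[absorb_and ←]=  (0 & (0 | c))    ⊢ ((c | (0 & (0 | c))) | (d | c))
(6) c  =[xor_false ←]=  (c ^ 0)    ⊢ (((c ^ 0) | (0 & (0 | c))) | (d | c))
(7) (d | c)  =[or_false ←]=  ((d | c) | 0)    ⊢ (((c ^ 0) | (0 & (0 | c))) | ((d | c) | 0))
(8) (((c ^ 0) | (0 & (0 | c))) | ((d | c) | 0))  =[or_idem ←]=  ((((c ^ 0) | (0 & (0 | c))) | ((d | c) | 0)) | (((c ^ 0) | (0 & (0 | c))) | ((d | c) | 0)))    ⊢ E2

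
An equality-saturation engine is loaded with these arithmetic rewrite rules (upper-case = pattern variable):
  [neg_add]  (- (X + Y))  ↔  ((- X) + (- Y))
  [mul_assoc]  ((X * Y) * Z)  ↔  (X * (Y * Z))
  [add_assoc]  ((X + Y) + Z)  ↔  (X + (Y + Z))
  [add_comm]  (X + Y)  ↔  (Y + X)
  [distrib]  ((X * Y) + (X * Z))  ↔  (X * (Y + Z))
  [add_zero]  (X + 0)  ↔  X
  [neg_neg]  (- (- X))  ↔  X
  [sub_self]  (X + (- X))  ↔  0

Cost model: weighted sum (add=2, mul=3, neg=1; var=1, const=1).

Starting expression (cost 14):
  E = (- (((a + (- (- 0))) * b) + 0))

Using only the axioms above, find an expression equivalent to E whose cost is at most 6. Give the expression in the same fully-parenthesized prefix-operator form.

(- (a * b))   [cost 6]

step 1: neg_neg (→) rewrites (- (- 0)) into 0, now (- (((a + 0) * b) + 0))
step 2: add_zero (→) rewrites (a + 0) into a, now (- ((a * b) + 0))
step 3: add_zero (→) rewrites ((a * b) + 0) into (a * b), reaching cost 6 (bound 6)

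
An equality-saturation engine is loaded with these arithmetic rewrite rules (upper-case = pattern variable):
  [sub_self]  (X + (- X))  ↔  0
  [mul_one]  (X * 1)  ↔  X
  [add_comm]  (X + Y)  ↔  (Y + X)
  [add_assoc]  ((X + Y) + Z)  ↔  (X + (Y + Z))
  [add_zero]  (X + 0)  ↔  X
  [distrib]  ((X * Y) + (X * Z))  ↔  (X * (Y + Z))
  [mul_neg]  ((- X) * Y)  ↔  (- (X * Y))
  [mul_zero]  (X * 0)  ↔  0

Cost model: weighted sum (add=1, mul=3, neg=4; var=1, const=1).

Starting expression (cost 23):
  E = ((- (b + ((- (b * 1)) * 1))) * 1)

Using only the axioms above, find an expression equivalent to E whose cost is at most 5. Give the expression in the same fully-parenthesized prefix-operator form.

(1) (b * 1)  =[mul_one →]=  b    ⊢ ((- (b + ((- b) * 1))) * 1)
(2) ((- (b + ((- b) * 1))) * 1)  =[mul_one →]=  (- (b + ((- b) * 1)))
(3) ((- b) * 1)  =[mul_one →]=  (- b)    ⊢ (- (b + (- b)))
(4) (b + (- b))  =[sub_self →]=  0    ⊢ cost 5, within 5

(- 0)   [cost 5]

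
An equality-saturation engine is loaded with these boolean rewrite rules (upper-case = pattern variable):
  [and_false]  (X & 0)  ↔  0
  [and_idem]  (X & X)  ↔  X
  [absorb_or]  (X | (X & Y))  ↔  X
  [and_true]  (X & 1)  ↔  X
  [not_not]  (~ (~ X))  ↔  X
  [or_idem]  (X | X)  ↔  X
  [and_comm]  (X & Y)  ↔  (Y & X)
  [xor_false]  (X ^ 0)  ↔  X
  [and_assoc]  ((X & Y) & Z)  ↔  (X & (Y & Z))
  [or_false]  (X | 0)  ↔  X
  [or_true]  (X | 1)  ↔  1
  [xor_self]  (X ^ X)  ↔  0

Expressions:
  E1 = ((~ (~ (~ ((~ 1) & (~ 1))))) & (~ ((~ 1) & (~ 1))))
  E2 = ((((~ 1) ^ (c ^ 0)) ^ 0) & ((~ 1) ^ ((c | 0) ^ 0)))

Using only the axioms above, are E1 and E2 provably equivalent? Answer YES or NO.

Every axiom is a valid identity, so a rewrite proof would force E1 and E2 to agree under every assignment.
At c=0: E1 = 1 but E2 = 0; they differ, so no derivation exists.

NO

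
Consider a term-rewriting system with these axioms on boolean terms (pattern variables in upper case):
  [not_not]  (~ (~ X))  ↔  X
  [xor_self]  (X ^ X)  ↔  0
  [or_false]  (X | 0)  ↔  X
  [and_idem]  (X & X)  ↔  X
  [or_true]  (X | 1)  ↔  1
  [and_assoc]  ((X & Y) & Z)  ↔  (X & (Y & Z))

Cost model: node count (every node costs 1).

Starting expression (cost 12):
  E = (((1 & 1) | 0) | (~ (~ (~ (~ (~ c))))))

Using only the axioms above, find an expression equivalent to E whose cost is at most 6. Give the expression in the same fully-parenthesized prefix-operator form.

((1 | 0) | (~ c))   [cost 6]

step 1: and_idem (→) rewrites (1 & 1) into 1, now ((1 | 0) | (~ (~ (~ (~ (~ c))))))
step 2: not_not (→) rewrites (~ (~ (~ (~ c)))) into (~ (~ c)), now ((1 | 0) | (~ (~ (~ c))))
step 3: not_not (→) rewrites (~ (~ (~ c))) into (~ c), reaching cost 6 (bound 6)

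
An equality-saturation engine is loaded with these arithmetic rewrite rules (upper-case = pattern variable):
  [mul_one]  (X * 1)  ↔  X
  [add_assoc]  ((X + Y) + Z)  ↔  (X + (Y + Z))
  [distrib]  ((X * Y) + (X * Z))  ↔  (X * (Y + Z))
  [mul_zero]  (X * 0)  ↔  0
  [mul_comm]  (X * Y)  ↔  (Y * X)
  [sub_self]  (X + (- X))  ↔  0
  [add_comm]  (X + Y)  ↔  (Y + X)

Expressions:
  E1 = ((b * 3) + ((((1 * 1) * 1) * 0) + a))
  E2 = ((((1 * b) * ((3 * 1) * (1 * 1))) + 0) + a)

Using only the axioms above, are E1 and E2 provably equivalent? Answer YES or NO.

1. [mul_one →] ((1 * 1) * 1)  →  (1 * 1);  E1 = ((b * 3) + (((1 * 1) * 0) + a))
2. [mul_comm →] ((1 * 1) * 0)  →  (0 * (1 * 1));  E1 = ((b * 3) + ((0 * (1 * 1)) + a))
3. [mul_one →] (1 * 1)  →  1;  E1 = ((b * 3) + ((0 * 1) + a))
4. [mul_one →] (0 * 1)  →  0;  E1 = ((b * 3) + (0 + a))
5. [add_comm →] (0 + a)  →  (a + 0);  E1 = ((b * 3) + (a + 0))
6. [mul_one ←] b  →  (b * 1);  E1 = (((b * 1) * 3) + (a + 0))
7. [mul_comm →] (b * 1)  →  (1 * b);  E1 = (((1 * b) * 3) + (a + 0))
8. [mul_one ←] 3  →  (3 * 1);  E1 = (((1 * b) * (3 * 1)) + (a + 0))
9. [mul_one ←] 3  →  (3 * 1);  E1 = (((1 * b) * ((3 * 1) * 1)) + (a + 0))
10. [mul_one ←] 1  →  (1 * 1);  E1 = (((1 * b) * ((3 * 1) * (1 * 1))) + (a + 0))
11. [add_comm →] (a + 0)  →  (0 + a);  E1 = (((1 * b) * ((3 * 1) * (1 * 1))) + (0 + a))
12. [add_assoc ←] (((1 * b) * ((3 * 1) * (1 * 1))) + (0 + a))  →  ((((1 * b) * ((3 * 1) * (1 * 1))) + 0) + a);  this is E2

YES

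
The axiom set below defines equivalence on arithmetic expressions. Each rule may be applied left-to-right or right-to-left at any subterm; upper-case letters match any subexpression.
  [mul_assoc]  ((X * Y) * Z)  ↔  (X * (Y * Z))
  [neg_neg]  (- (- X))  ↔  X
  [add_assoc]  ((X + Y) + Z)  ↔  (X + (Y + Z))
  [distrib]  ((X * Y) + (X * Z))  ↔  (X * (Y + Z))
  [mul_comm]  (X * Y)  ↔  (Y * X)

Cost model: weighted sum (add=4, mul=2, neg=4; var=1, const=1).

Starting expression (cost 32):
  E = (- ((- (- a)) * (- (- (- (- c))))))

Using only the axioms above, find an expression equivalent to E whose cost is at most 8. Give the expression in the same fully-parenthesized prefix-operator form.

(1) (- (- a))  =[neg_neg →]=  a    ⊢ (- (a * (- (- (- (- c))))))
(2) (- (- c))  =[neg_neg →]=  c    ⊢ (- (a * (- (- c))))
(3) (- (- c))  =[neg_neg →]=  c    ⊢ cost 8, within 8

(- (a * c))   [cost 8]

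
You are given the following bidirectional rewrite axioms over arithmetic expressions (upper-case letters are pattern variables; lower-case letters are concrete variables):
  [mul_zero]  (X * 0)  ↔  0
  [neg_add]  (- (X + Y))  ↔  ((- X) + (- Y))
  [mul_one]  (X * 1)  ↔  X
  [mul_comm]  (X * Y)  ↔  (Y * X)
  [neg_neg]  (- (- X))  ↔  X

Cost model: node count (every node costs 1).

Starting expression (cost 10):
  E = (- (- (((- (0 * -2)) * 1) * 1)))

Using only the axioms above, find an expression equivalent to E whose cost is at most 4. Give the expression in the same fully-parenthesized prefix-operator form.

1. [mul_one →] ((- (0 * -2)) * 1)  →  (- (0 * -2));  E = (- (- ((- (0 * -2)) * 1)))
2. [mul_one →] ((- (0 * -2)) * 1)  →  (- (0 * -2));  E = (- (- (- (0 * -2))))
3. [neg_neg →] (- (- (- (0 * -2))))  →  (- (0 * -2));  cost 4 ≤ 4, done

(- (0 * -2))   [cost 4]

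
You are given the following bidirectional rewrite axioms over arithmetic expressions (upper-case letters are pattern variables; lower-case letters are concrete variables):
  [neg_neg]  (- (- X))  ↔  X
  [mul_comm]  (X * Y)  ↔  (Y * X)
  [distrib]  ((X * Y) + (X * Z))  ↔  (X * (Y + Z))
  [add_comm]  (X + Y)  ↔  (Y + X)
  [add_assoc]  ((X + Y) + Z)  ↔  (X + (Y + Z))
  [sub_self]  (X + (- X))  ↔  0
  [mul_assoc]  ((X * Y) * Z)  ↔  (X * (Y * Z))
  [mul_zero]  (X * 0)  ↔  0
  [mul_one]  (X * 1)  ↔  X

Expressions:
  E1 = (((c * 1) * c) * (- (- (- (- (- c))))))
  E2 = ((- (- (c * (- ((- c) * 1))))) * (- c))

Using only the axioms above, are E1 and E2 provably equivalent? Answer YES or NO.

YES

(1) (- (- c))  =[neg_neg →]=  c    ⊢ (((c * 1) * c) * (- (- (- c))))
(2) (- (- (- c)))  =[neg_neg →]=  (- c)    ⊢ (((c * 1) * c) * (- c))
(3) (c * 1)  =[mul_one →]=  c    ⊢ ((c * c) * (- c))
(4) (c * c)  =[neg_neg ←]=  (- (- (c * c)))    ⊢ ((- (- (c * c))) * (- c))
(5) c  =[neg_neg ←]=  (- (- c))    ⊢ ((- (- (c * (- (- c))))) * (- c))
(6) (- c)  =[mul_one ←]=  ((- c) * 1)    ⊢ E2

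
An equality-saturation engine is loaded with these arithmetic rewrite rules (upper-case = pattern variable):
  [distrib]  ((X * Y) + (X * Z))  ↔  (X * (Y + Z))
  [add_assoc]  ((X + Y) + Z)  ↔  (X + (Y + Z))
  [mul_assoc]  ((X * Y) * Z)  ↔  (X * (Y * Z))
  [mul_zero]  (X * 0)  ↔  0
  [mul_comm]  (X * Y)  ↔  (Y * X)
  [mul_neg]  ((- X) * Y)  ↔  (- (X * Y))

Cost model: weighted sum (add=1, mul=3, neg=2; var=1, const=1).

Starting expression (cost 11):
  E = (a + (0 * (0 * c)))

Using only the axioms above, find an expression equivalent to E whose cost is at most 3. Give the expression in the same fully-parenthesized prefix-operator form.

step 1: mul_comm (→) rewrites (0 * c) into (c * 0), now (a + (0 * (c * 0)))
step 2: mul_zero (→) rewrites (c * 0) into 0, now (a + (0 * 0))
step 3: mul_zero (→) rewrites (0 * 0) into 0, reaching cost 3 (bound 3)

(a + 0)   [cost 3]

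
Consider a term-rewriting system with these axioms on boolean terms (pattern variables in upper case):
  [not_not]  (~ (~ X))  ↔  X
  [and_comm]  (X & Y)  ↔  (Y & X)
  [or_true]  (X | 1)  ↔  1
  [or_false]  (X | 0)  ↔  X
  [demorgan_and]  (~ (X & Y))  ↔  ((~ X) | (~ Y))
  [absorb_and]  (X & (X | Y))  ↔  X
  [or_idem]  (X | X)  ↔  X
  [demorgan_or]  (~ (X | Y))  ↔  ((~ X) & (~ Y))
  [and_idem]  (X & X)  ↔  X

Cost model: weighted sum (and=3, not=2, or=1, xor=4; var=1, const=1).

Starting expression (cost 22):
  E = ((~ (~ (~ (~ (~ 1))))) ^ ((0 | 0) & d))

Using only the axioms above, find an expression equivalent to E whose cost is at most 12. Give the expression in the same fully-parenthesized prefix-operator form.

((~ 1) ^ (0 & d))   [cost 12]

step 1: or_false (→) rewrites (0 | 0) into 0, now ((~ (~ (~ (~ (~ 1))))) ^ (0 & d))
step 2: not_not (→) rewrites (~ (~ (~ (~ (~ 1))))) into (~ (~ (~ 1))), now ((~ (~ (~ 1))) ^ (0 & d))
step 3: not_not (→) rewrites (~ (~ 1)) into 1, reaching cost 12 (bound 12)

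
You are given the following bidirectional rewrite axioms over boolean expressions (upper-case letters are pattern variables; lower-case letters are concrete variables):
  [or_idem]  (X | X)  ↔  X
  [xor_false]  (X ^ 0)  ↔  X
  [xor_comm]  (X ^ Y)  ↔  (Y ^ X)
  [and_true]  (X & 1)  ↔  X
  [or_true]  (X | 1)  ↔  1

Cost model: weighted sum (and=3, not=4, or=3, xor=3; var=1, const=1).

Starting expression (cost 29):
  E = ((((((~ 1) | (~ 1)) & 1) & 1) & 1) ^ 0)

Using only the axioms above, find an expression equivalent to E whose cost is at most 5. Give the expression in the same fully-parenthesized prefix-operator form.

(1) ((~ 1) | (~ 1))  =[or_idem →]=  (~ 1)    ⊢ (((((~ 1) & 1) & 1) & 1) ^ 0)
(2) ((((~ 1) & 1) & 1) & 1)  =[and_true →]=  (((~ 1) & 1) & 1)    ⊢ ((((~ 1) & 1) & 1) ^ 0)
(3) (((~ 1) & 1) & 1)  =[and_true →]=  ((~ 1) & 1)    ⊢ (((~ 1) & 1) ^ 0)
(4) ((~ 1) & 1)  =[and_true →]=  (~ 1)    ⊢ ((~ 1) ^ 0)
(5) ((~ 1) ^ 0)  =[xor_false →]=  (~ 1)    ⊢ cost 5, within 5

(~ 1)   [cost 5]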